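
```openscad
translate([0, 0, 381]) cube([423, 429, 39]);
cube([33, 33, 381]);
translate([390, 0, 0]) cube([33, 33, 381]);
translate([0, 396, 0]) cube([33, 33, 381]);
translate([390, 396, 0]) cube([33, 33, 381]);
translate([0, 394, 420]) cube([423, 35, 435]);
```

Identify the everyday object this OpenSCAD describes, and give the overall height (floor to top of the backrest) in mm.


A chair. The overall height is 855 mm.

A slab on four corner posts with a tall panel at the back — a chair. The seat slab sits at z = 381 with thickness 39, and the 435 mm backrest starts at the seat top, so the overall height is 381 + 39 + 435 = 855 mm.


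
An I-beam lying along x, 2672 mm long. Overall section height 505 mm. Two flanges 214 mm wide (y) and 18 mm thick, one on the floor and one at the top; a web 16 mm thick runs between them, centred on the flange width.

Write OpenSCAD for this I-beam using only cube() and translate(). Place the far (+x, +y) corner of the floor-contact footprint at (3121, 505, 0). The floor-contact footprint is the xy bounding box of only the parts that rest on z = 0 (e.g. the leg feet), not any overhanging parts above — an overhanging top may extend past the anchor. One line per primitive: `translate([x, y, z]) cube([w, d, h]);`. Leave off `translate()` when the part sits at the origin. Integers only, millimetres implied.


translate([449, 291, 0]) cube([2672, 214, 18]);
translate([449, 390, 18]) cube([2672, 16, 469]);
translate([449, 291, 487]) cube([2672, 214, 18]);


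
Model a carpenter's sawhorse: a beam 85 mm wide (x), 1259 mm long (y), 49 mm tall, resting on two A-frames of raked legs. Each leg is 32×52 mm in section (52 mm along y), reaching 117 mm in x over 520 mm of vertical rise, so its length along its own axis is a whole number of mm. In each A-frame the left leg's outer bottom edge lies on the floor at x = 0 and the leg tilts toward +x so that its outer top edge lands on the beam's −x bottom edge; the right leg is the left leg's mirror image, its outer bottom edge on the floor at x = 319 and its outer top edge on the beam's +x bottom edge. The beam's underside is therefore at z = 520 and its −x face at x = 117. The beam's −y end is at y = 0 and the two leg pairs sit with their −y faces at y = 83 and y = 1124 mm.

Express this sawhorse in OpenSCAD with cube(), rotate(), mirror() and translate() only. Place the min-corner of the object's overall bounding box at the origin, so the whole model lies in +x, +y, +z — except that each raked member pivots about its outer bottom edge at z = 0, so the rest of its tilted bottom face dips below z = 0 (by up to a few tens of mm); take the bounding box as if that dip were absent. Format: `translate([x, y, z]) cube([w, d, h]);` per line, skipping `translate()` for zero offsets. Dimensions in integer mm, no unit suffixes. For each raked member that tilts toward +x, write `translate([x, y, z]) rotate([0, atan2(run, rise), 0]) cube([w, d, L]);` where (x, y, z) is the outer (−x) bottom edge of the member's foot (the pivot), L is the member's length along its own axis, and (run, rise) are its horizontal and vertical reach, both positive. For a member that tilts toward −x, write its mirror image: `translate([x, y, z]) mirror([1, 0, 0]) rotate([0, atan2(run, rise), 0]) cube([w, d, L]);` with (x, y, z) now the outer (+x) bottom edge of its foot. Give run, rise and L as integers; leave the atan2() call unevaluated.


// leg length = √(117² + 520²) = 533
// right-leg outer foot x = 2·117 + 85 = 319
// beam min-corner = (117, 0, 520)
translate([117, 0, 520]) cube([85, 1259, 49]);
translate([0, 83, 0]) rotate([0, atan2(117, 520), 0]) cube([32, 52, 533]);
translate([319, 83, 0]) mirror([1, 0, 0]) rotate([0, atan2(117, 520), 0]) cube([32, 52, 533]);
translate([0, 1124, 0]) rotate([0, atan2(117, 520), 0]) cube([32, 52, 533]);
translate([319, 1124, 0]) mirror([1, 0, 0]) rotate([0, atan2(117, 520), 0]) cube([32, 52, 533]);


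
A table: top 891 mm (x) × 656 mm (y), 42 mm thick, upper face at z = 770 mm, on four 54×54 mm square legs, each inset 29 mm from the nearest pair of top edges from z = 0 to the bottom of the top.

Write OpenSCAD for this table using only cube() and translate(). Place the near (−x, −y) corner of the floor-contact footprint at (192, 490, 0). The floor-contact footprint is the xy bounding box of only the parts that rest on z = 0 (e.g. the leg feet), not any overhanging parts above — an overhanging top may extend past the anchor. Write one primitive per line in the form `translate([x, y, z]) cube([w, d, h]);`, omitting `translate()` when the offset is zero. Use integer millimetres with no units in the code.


translate([163, 461, 728]) cube([891, 656, 42]);
translate([192, 490, 0]) cube([54, 54, 728]);
translate([971, 490, 0]) cube([54, 54, 728]);
translate([192, 1034, 0]) cube([54, 54, 728]);
translate([971, 1034, 0]) cube([54, 54, 728]);


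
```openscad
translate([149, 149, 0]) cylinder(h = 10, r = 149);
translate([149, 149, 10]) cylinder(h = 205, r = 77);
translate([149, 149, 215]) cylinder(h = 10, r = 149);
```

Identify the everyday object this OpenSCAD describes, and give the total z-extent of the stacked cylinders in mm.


A spool. The overall height is 225 mm.

Three coaxial cylinders, large–small–large — a spool. Two 10 mm flanges and a 205 mm core give 10 + 205 + 10 = 225 mm.


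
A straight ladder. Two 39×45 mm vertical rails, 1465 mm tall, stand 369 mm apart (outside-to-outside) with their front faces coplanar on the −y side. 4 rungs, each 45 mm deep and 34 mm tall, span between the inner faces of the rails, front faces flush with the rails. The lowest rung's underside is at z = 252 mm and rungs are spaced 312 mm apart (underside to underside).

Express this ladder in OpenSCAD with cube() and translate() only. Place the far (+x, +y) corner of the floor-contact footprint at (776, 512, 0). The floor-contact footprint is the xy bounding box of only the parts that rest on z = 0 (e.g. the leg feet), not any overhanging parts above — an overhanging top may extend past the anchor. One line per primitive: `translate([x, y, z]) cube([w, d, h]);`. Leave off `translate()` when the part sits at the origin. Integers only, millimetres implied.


translate([407, 467, 0]) cube([39, 45, 1465]);
translate([737, 467, 0]) cube([39, 45, 1465]);
translate([446, 467, 252]) cube([291, 45, 34]);
translate([446, 467, 564]) cube([291, 45, 34]);
translate([446, 467, 876]) cube([291, 45, 34]);
translate([446, 467, 1188]) cube([291, 45, 34]);


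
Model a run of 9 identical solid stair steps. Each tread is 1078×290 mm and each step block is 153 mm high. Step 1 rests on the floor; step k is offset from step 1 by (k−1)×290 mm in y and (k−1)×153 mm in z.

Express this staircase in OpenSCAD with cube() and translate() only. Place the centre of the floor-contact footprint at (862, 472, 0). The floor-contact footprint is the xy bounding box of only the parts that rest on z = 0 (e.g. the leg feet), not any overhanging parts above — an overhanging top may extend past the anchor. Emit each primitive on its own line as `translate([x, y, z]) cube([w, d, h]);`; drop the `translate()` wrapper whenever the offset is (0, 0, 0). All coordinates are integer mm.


translate([323, 327, 0]) cube([1078, 290, 153]);
translate([323, 617, 153]) cube([1078, 290, 153]);
translate([323, 907, 306]) cube([1078, 290, 153]);
translate([323, 1197, 459]) cube([1078, 290, 153]);
translate([323, 1487, 612]) cube([1078, 290, 153]);
translate([323, 1777, 765]) cube([1078, 290, 153]);
translate([323, 2067, 918]) cube([1078, 290, 153]);
translate([323, 2357, 1071]) cube([1078, 290, 153]);
translate([323, 2647, 1224]) cube([1078, 290, 153]);


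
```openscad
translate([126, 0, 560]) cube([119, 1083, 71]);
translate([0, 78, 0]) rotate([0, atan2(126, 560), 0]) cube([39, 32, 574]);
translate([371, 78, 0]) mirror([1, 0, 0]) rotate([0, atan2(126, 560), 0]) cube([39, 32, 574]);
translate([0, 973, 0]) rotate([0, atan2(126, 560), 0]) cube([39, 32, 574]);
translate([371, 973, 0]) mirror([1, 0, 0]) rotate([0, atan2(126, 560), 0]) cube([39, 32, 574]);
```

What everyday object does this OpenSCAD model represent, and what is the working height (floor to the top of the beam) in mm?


A sawhorse. The overall height is 631 mm.

A beam across two mirrored pairs of raked legs — a sawhorse. The beam's underside is at z = 560 (matching the legs' vertical rise in atan2(126, 560)) and the beam is 71 mm tall, so its top is at 560 + 71 = 631 mm. The raked legs top out at the beam's underside, so that is the highest point.


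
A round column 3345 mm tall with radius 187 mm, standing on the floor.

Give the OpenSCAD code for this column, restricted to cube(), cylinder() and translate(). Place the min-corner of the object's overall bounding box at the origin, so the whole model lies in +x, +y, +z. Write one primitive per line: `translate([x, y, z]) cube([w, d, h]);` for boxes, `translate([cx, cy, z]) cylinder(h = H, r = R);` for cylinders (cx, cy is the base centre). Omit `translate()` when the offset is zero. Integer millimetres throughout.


translate([187, 187, 0]) cylinder(h = 3345, r = 187);


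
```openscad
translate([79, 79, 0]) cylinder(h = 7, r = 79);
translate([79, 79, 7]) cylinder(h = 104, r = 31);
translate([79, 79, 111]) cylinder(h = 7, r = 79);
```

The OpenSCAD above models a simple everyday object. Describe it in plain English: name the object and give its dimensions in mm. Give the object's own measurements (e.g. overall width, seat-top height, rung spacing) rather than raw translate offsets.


A spool: two coaxial disc flanges of radius 79 mm and thickness 7 mm, joined by a core cylinder of radius 31 mm and height 104 mm. The lower flange rests on z = 0 and the three cylinders share a vertical axis.


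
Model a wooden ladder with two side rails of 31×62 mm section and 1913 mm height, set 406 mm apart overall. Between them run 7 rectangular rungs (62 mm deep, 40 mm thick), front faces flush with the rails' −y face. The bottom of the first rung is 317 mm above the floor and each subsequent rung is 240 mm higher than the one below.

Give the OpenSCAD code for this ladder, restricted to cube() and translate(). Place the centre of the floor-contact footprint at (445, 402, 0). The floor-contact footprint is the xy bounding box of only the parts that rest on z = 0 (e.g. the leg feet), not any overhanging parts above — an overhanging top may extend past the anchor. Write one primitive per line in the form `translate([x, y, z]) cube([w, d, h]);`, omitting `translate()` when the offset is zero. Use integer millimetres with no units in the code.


// rung span = 406 - 2*31 = 344
// rung[k] z = 317 + k*240
translate([242, 371, 0]) cube([31, 62, 1913]);
translate([617, 371, 0]) cube([31, 62, 1913]);
translate([273, 371, 317]) cube([344, 62, 40]);
translate([273, 371, 557]) cube([344, 62, 40]);
translate([273, 371, 797]) cube([344, 62, 40]);
translate([273, 371, 1037]) cube([344, 62, 40]);
translate([273, 371, 1277]) cube([344, 62, 40]);
translate([273, 371, 1517]) cube([344, 62, 40]);
translate([273, 371, 1757]) cube([344, 62, 40]);


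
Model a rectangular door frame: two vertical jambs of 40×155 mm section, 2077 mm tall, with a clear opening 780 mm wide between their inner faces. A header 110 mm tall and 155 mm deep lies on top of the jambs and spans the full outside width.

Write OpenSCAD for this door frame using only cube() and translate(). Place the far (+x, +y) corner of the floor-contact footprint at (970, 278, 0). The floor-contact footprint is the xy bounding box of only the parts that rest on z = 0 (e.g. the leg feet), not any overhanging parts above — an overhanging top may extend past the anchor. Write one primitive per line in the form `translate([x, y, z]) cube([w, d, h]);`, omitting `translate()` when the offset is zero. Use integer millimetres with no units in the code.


translate([110, 123, 0]) cube([40, 155, 2077]);
translate([930, 123, 0]) cube([40, 155, 2077]);
translate([110, 123, 2077]) cube([860, 155, 110]);


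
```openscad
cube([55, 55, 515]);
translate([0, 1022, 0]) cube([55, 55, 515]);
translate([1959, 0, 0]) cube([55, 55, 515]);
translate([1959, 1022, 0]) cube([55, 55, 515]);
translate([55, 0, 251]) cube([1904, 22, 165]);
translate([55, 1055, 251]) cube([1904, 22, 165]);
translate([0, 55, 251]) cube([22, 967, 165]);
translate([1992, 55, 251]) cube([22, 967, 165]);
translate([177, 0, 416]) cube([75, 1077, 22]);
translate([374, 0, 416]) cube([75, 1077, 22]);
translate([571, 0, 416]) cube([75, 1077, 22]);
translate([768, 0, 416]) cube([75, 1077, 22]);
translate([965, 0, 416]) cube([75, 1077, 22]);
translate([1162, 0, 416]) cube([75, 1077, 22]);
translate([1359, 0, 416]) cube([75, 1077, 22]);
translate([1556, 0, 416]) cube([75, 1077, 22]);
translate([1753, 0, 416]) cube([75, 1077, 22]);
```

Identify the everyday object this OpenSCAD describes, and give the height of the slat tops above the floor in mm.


A bed frame. The slat-top height is 438 mm.

Four posts, four rails, and a row of slats — a bed frame. Slats sit on the rails at z = 251 + 165 = 416; with slat thickness 22, the top is 438 mm.


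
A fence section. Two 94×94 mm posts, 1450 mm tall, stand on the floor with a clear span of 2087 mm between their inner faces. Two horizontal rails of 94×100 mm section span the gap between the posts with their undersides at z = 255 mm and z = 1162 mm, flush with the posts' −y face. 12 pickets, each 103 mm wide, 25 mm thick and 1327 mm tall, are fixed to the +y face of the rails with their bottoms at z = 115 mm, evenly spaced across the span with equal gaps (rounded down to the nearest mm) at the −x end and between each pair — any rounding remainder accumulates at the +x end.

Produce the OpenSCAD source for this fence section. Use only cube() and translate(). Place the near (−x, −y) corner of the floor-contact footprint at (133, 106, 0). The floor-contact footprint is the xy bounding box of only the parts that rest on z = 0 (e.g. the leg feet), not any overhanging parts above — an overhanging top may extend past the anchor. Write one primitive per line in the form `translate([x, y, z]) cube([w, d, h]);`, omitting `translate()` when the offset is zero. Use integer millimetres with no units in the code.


translate([133, 106, 0]) cube([94, 94, 1450]);
translate([2314, 106, 0]) cube([94, 94, 1450]);
translate([227, 106, 255]) cube([2087, 94, 100]);
translate([227, 106, 1162]) cube([2087, 94, 100]);
translate([292, 200, 115]) cube([103, 25, 1327]);
translate([460, 200, 115]) cube([103, 25, 1327]);
translate([628, 200, 115]) cube([103, 25, 1327]);
translate([796, 200, 115]) cube([103, 25, 1327]);
translate([964, 200, 115]) cube([103, 25, 1327]);
translate([1132, 200, 115]) cube([103, 25, 1327]);
translate([1300, 200, 115]) cube([103, 25, 1327]);
translate([1468, 200, 115]) cube([103, 25, 1327]);
translate([1636, 200, 115]) cube([103, 25, 1327]);
translate([1804, 200, 115]) cube([103, 25, 1327]);
translate([1972, 200, 115]) cube([103, 25, 1327]);
translate([2140, 200, 115]) cube([103, 25, 1327]);


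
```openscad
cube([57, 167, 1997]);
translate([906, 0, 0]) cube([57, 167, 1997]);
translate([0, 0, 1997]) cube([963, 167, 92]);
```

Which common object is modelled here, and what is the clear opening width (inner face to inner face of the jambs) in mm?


A door frame. The clear opening width is 849 mm.

Two 1997 mm tall posts with a header on top — a door frame. The left jamb is 57 mm wide at x = 0; the right jamb starts at x = 906. The clear opening is 906 − 57 = 849 mm.


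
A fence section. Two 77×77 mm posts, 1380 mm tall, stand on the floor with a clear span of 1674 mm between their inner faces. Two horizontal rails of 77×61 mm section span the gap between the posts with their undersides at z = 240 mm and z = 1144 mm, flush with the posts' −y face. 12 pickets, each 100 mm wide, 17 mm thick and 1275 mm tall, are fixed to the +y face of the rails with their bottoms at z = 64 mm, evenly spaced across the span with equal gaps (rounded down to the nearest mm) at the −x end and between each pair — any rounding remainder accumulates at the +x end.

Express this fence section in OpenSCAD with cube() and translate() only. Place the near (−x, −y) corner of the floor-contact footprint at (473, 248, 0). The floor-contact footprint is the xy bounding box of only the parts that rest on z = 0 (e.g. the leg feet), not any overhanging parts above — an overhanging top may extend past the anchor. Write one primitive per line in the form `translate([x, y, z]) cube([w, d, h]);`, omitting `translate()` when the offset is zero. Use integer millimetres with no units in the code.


translate([473, 248, 0]) cube([77, 77, 1380]);
translate([2224, 248, 0]) cube([77, 77, 1380]);
translate([550, 248, 240]) cube([1674, 77, 61]);
translate([550, 248, 1144]) cube([1674, 77, 61]);
translate([586, 325, 64]) cube([100, 17, 1275]);
translate([722, 325, 64]) cube([100, 17, 1275]);
translate([858, 325, 64]) cube([100, 17, 1275]);
translate([994, 325, 64]) cube([100, 17, 1275]);
translate([1130, 325, 64]) cube([100, 17, 1275]);
translate([1266, 325, 64]) cube([100, 17, 1275]);
translate([1402, 325, 64]) cube([100, 17, 1275]);
translate([1538, 325, 64]) cube([100, 17, 1275]);
translate([1674, 325, 64]) cube([100, 17, 1275]);
translate([1810, 325, 64]) cube([100, 17, 1275]);
translate([1946, 325, 64]) cube([100, 17, 1275]);
translate([2082, 325, 64]) cube([100, 17, 1275]);


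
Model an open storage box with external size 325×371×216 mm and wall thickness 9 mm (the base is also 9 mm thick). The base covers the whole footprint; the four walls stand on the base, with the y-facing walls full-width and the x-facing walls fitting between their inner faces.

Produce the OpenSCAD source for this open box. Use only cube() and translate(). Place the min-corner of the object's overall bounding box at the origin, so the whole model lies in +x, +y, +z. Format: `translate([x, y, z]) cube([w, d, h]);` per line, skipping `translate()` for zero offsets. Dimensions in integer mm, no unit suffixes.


cube([325, 371, 9]);
translate([0, 0, 9]) cube([325, 9, 207]);
translate([0, 362, 9]) cube([325, 9, 207]);
translate([0, 9, 9]) cube([9, 353, 207]);
translate([316, 9, 9]) cube([9, 353, 207]);


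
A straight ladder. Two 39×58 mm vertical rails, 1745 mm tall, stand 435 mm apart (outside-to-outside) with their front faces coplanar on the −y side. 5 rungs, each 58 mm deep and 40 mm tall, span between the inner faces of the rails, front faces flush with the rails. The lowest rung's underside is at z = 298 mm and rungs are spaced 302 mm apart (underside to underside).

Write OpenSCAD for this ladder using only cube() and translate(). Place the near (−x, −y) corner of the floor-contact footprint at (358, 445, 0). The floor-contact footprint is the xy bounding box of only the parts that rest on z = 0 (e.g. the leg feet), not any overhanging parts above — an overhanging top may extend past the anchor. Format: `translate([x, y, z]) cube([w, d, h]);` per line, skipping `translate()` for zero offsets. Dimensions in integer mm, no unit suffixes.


translate([358, 445, 0]) cube([39, 58, 1745]);
translate([754, 445, 0]) cube([39, 58, 1745]);
translate([397, 445, 298]) cube([357, 58, 40]);
translate([397, 445, 600]) cube([357, 58, 40]);
translate([397, 445, 902]) cube([357, 58, 40]);
translate([397, 445, 1204]) cube([357, 58, 40]);
translate([397, 445, 1506]) cube([357, 58, 40]);


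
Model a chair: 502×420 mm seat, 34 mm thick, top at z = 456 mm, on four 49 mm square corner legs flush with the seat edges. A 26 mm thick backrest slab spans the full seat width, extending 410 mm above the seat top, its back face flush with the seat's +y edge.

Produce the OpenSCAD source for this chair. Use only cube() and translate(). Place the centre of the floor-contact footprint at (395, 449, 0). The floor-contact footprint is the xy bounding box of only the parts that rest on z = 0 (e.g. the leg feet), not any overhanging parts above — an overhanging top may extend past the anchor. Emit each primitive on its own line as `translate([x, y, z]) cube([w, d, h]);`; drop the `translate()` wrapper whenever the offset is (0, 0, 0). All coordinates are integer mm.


translate([144, 239, 422]) cube([502, 420, 34]);
translate([144, 239, 0]) cube([49, 49, 422]);
translate([597, 239, 0]) cube([49, 49, 422]);
translate([144, 610, 0]) cube([49, 49, 422]);
translate([597, 610, 0]) cube([49, 49, 422]);
translate([144, 633, 456]) cube([502, 26, 410]);


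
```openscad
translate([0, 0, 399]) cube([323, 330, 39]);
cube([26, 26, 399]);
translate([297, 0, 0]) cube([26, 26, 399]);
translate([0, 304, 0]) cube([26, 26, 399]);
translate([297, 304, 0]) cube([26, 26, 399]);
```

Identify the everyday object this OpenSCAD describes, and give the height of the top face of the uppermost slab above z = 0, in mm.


A stool. The seat height is 438 mm.

A 323×330×39 slab at z = 399 on four corner posts — a stool. The seat top is 399 + 39 = 438 mm.


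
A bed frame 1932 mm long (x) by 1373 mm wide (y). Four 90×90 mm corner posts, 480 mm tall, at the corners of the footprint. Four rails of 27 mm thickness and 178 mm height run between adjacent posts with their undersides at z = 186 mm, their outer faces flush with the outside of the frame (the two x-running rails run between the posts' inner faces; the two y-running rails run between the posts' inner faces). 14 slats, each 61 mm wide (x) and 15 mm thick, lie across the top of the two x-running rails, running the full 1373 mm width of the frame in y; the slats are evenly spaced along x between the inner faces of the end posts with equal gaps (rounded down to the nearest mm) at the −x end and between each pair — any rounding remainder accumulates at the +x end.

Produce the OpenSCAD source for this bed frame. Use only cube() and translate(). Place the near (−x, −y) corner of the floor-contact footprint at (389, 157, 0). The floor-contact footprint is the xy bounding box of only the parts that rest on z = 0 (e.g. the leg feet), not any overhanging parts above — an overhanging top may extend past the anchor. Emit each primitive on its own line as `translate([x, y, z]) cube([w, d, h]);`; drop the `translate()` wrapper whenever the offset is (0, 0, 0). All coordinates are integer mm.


translate([389, 157, 0]) cube([90, 90, 480]);
translate([389, 1440, 0]) cube([90, 90, 480]);
translate([2231, 157, 0]) cube([90, 90, 480]);
translate([2231, 1440, 0]) cube([90, 90, 480]);
translate([479, 157, 186]) cube([1752, 27, 178]);
translate([479, 1503, 186]) cube([1752, 27, 178]);
translate([389, 247, 186]) cube([27, 1193, 178]);
translate([2294, 247, 186]) cube([27, 1193, 178]);
translate([538, 157, 364]) cube([61, 1373, 15]);
translate([658, 157, 364]) cube([61, 1373, 15]);
translate([778, 157, 364]) cube([61, 1373, 15]);
translate([898, 157, 364]) cube([61, 1373, 15]);
translate([1018, 157, 364]) cube([61, 1373, 15]);
translate([1138, 157, 364]) cube([61, 1373, 15]);
translate([1258, 157, 364]) cube([61, 1373, 15]);
translate([1378, 157, 364]) cube([61, 1373, 15]);
translate([1498, 157, 364]) cube([61, 1373, 15]);
translate([1618, 157, 364]) cube([61, 1373, 15]);
translate([1738, 157, 364]) cube([61, 1373, 15]);
translate([1858, 157, 364]) cube([61, 1373, 15]);
translate([1978, 157, 364]) cube([61, 1373, 15]);
translate([2098, 157, 364]) cube([61, 1373, 15]);


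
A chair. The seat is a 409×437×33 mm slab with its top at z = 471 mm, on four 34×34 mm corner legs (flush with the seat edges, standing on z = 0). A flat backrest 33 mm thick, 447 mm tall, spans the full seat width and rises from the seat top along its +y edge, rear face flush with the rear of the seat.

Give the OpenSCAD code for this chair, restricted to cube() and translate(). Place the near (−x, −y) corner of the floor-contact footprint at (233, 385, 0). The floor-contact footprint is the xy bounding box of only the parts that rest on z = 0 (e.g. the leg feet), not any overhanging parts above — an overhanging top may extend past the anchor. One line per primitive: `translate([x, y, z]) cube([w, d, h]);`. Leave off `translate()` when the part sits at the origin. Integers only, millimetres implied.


// leg_h = 471 - 33 = 438
translate([233, 385, 438]) cube([409, 437, 33]);
translate([233, 385, 0]) cube([34, 34, 438]);
translate([608, 385, 0]) cube([34, 34, 438]);
translate([233, 788, 0]) cube([34, 34, 438]);
translate([608, 788, 0]) cube([34, 34, 438]);
translate([233, 789, 471]) cube([409, 33, 447]);


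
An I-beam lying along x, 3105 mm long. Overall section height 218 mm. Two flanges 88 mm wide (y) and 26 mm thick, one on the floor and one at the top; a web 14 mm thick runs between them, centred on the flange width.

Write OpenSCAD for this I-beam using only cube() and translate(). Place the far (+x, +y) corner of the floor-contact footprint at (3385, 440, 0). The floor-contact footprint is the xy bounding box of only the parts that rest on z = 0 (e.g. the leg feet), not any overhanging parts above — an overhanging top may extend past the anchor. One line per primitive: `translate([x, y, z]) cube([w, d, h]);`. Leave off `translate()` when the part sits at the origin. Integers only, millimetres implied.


translate([280, 352, 0]) cube([3105, 88, 26]);
translate([280, 389, 26]) cube([3105, 14, 166]);
translate([280, 352, 192]) cube([3105, 88, 26]);


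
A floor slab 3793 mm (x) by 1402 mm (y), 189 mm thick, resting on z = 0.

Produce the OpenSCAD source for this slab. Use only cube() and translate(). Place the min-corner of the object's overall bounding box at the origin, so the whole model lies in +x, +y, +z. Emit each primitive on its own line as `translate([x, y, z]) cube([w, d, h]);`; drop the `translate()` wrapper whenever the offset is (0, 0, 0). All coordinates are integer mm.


cube([3793, 1402, 189]);


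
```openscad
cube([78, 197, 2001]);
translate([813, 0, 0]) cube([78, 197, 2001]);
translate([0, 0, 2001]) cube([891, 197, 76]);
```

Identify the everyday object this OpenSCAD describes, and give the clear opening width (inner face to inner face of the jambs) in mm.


A door frame. The clear opening width is 735 mm.

Two 2001 mm tall posts with a header on top — a door frame. The left jamb is 78 mm wide at x = 0; the right jamb starts at x = 813. The clear opening is 813 − 78 = 735 mm.


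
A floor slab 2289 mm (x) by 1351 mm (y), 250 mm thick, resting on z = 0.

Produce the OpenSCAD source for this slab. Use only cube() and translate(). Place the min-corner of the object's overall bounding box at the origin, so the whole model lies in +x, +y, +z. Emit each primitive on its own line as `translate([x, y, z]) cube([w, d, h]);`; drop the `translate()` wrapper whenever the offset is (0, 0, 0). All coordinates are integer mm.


cube([2289, 1351, 250]);


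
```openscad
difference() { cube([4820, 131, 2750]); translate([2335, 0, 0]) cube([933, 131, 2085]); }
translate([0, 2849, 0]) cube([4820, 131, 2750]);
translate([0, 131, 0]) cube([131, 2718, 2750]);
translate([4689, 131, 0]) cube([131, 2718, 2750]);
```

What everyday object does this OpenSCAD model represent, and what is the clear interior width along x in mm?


A single room. The interior width is 4558 mm.

Four walls enclosing a rectangle with a door in the front wall — a room. Outside width 4820 minus two 131 mm walls gives 4558 mm.


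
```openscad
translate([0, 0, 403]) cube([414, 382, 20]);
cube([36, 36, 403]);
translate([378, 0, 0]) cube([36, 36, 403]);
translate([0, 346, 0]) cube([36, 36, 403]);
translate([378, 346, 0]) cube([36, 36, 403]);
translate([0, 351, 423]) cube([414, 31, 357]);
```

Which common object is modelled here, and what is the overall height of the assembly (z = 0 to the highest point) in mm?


A chair. The overall height is 780 mm.

A slab on four corner posts with a tall panel at the back — a chair. The seat slab sits at z = 403 with thickness 20, and the 357 mm backrest starts at the seat top, so the overall height is 403 + 20 + 357 = 780 mm.


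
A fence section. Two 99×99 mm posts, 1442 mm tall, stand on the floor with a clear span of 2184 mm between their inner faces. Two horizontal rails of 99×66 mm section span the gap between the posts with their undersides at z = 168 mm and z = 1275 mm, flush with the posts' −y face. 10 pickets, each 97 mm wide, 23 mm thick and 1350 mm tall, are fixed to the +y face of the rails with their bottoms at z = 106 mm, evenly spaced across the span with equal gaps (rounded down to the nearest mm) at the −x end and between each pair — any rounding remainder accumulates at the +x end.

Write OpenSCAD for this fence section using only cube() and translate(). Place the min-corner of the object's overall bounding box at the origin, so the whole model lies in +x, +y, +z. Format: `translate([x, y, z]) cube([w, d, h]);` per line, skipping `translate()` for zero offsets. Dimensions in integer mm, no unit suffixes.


cube([99, 99, 1442]);
translate([2283, 0, 0]) cube([99, 99, 1442]);
translate([99, 0, 168]) cube([2184, 99, 66]);
translate([99, 0, 1275]) cube([2184, 99, 66]);
translate([209, 99, 106]) cube([97, 23, 1350]);
translate([416, 99, 106]) cube([97, 23, 1350]);
translate([623, 99, 106]) cube([97, 23, 1350]);
translate([830, 99, 106]) cube([97, 23, 1350]);
translate([1037, 99, 106]) cube([97, 23, 1350]);
translate([1244, 99, 106]) cube([97, 23, 1350]);
translate([1451, 99, 106]) cube([97, 23, 1350]);
translate([1658, 99, 106]) cube([97, 23, 1350]);
translate([1865, 99, 106]) cube([97, 23, 1350]);
translate([2072, 99, 106]) cube([97, 23, 1350]);


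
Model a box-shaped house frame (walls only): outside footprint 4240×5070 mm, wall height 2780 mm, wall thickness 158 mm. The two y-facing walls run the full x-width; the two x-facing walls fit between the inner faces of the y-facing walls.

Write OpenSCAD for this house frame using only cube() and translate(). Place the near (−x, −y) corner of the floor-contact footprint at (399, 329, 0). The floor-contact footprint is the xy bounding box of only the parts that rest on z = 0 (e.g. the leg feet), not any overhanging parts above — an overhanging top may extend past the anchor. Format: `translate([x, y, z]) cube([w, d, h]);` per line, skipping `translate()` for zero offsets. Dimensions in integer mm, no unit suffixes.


translate([399, 329, 0]) cube([4240, 158, 2780]);
translate([399, 5241, 0]) cube([4240, 158, 2780]);
translate([399, 487, 0]) cube([158, 4754, 2780]);
translate([4481, 487, 0]) cube([158, 4754, 2780]);


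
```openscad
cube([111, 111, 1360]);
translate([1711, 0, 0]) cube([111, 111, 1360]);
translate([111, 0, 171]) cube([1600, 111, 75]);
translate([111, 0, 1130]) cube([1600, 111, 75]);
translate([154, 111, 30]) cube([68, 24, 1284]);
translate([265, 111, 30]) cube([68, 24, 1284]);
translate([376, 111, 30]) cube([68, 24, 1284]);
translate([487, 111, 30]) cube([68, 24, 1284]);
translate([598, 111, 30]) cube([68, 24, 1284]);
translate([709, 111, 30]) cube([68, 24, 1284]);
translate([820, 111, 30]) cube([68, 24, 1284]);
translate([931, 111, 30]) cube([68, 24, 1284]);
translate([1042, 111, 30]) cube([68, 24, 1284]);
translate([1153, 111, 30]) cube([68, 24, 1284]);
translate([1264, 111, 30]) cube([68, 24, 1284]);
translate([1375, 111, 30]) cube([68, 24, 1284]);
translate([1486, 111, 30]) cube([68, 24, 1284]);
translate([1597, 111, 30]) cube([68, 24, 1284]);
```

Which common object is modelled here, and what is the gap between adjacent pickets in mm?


A fence section. The picket gap is 43 mm.

Two posts, two rails, 14 pickets — a fence section. Span 1600 mm holds 14 pickets of 68 mm with 15 equal gaps: ⌊(1600 − 14·68) / 15⌋ = 43 mm.


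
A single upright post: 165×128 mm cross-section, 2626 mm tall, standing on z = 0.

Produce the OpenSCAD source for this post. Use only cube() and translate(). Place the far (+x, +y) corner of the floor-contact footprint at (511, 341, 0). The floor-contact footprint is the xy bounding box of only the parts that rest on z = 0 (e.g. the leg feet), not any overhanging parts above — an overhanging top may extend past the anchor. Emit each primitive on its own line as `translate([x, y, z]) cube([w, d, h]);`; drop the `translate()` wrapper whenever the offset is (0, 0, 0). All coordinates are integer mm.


translate([346, 213, 0]) cube([165, 128, 2626]);


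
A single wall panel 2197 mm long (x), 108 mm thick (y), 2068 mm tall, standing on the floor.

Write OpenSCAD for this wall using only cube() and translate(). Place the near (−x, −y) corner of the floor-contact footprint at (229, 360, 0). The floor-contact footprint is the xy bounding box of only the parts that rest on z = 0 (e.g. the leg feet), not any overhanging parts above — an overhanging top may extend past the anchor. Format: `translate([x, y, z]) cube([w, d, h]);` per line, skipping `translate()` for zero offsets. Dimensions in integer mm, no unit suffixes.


translate([229, 360, 0]) cube([2197, 108, 2068]);


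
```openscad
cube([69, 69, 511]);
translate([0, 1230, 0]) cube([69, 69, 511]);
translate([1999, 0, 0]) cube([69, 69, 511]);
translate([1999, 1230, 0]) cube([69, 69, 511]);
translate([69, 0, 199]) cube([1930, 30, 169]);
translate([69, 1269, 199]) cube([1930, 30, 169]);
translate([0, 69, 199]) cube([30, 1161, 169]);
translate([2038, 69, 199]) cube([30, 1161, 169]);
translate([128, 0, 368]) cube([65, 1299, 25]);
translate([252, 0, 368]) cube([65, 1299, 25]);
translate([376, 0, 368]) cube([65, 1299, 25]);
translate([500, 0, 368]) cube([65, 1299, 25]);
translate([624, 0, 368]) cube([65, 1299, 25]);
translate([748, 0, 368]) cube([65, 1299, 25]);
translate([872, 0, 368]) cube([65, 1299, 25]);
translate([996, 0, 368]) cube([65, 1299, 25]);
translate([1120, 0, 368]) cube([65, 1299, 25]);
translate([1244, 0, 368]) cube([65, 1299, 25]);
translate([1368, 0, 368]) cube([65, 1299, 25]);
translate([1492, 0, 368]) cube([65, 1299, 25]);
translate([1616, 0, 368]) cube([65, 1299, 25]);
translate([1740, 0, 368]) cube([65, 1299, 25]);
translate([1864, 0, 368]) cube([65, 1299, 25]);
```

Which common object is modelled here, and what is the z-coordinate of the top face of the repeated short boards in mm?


A bed frame. The slat-top height is 393 mm.

Four posts, four rails, and a row of slats — a bed frame. Slats sit on the rails at z = 199 + 169 = 368; with slat thickness 25, the top is 393 mm.


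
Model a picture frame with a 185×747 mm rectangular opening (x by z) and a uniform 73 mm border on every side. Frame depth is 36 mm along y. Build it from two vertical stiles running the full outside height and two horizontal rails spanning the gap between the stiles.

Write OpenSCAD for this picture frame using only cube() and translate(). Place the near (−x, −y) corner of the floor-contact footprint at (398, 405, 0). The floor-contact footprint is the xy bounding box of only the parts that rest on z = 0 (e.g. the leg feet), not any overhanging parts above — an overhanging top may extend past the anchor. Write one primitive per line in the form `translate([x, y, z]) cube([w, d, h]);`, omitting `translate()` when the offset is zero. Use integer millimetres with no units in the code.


translate([398, 405, 0]) cube([73, 36, 893]);
translate([656, 405, 0]) cube([73, 36, 893]);
translate([471, 405, 0]) cube([185, 36, 73]);
translate([471, 405, 820]) cube([185, 36, 73]);


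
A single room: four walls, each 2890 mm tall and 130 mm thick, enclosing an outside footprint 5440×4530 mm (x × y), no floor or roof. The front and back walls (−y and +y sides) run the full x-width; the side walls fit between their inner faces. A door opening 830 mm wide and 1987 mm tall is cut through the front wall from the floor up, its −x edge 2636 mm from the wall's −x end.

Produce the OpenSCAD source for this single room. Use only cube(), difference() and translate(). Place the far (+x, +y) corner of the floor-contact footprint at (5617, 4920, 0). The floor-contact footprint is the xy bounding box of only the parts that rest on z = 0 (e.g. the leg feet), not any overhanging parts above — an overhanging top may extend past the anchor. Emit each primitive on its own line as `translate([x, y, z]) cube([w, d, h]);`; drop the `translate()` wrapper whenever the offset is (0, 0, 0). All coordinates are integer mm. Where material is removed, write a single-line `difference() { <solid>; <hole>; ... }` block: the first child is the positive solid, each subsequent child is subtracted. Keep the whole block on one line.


difference() { translate([177, 390, 0]) cube([5440, 130, 2890]); translate([2813, 390, 0]) cube([830, 130, 1987]); }
translate([177, 4790, 0]) cube([5440, 130, 2890]);
translate([177, 520, 0]) cube([130, 4270, 2890]);
translate([5487, 520, 0]) cube([130, 4270, 2890]);


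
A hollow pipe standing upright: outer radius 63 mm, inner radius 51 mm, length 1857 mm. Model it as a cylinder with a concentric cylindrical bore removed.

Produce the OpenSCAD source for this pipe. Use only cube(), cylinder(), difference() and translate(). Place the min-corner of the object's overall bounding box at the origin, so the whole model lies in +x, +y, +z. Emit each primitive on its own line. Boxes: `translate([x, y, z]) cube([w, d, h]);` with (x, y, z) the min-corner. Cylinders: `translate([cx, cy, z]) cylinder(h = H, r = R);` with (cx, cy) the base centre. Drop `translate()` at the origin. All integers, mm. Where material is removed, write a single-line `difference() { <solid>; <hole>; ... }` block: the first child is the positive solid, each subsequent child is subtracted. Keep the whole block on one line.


difference() { translate([63, 63, 0]) cylinder(h = 1857, r = 63); translate([63, 63, 0]) cylinder(h = 1857, r = 51); }


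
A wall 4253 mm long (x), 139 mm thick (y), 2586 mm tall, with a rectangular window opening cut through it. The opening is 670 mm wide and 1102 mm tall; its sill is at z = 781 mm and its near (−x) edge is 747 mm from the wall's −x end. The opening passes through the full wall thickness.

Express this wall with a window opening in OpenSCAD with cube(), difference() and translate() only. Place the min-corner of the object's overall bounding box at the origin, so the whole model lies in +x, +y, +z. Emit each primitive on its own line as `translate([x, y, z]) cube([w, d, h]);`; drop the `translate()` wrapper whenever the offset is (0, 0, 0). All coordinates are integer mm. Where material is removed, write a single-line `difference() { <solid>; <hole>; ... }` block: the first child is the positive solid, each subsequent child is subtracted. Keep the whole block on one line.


difference() { cube([4253, 139, 2586]); translate([747, 0, 781]) cube([670, 139, 1102]); }


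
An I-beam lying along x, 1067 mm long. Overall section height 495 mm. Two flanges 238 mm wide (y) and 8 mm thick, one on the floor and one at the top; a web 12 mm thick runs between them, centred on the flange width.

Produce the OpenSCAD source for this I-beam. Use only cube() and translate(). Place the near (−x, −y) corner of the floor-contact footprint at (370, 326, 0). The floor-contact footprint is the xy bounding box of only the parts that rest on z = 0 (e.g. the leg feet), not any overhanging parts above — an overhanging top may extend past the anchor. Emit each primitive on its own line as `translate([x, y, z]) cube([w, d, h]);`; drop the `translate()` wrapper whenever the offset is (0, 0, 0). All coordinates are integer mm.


translate([370, 326, 0]) cube([1067, 238, 8]);
translate([370, 439, 8]) cube([1067, 12, 479]);
translate([370, 326, 487]) cube([1067, 238, 8]);


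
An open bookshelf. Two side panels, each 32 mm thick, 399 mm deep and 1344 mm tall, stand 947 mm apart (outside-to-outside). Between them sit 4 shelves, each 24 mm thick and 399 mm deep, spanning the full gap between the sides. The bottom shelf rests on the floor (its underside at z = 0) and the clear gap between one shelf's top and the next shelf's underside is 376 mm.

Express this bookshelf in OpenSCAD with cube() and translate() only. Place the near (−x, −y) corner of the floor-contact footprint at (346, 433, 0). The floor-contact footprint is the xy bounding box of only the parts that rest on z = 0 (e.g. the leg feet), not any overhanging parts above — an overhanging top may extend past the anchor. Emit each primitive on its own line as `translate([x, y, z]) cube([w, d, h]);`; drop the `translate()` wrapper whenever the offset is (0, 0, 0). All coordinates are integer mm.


translate([346, 433, 0]) cube([32, 399, 1344]);
translate([1261, 433, 0]) cube([32, 399, 1344]);
translate([378, 433, 0]) cube([883, 399, 24]);
translate([378, 433, 400]) cube([883, 399, 24]);
translate([378, 433, 800]) cube([883, 399, 24]);
translate([378, 433, 1200]) cube([883, 399, 24]);
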